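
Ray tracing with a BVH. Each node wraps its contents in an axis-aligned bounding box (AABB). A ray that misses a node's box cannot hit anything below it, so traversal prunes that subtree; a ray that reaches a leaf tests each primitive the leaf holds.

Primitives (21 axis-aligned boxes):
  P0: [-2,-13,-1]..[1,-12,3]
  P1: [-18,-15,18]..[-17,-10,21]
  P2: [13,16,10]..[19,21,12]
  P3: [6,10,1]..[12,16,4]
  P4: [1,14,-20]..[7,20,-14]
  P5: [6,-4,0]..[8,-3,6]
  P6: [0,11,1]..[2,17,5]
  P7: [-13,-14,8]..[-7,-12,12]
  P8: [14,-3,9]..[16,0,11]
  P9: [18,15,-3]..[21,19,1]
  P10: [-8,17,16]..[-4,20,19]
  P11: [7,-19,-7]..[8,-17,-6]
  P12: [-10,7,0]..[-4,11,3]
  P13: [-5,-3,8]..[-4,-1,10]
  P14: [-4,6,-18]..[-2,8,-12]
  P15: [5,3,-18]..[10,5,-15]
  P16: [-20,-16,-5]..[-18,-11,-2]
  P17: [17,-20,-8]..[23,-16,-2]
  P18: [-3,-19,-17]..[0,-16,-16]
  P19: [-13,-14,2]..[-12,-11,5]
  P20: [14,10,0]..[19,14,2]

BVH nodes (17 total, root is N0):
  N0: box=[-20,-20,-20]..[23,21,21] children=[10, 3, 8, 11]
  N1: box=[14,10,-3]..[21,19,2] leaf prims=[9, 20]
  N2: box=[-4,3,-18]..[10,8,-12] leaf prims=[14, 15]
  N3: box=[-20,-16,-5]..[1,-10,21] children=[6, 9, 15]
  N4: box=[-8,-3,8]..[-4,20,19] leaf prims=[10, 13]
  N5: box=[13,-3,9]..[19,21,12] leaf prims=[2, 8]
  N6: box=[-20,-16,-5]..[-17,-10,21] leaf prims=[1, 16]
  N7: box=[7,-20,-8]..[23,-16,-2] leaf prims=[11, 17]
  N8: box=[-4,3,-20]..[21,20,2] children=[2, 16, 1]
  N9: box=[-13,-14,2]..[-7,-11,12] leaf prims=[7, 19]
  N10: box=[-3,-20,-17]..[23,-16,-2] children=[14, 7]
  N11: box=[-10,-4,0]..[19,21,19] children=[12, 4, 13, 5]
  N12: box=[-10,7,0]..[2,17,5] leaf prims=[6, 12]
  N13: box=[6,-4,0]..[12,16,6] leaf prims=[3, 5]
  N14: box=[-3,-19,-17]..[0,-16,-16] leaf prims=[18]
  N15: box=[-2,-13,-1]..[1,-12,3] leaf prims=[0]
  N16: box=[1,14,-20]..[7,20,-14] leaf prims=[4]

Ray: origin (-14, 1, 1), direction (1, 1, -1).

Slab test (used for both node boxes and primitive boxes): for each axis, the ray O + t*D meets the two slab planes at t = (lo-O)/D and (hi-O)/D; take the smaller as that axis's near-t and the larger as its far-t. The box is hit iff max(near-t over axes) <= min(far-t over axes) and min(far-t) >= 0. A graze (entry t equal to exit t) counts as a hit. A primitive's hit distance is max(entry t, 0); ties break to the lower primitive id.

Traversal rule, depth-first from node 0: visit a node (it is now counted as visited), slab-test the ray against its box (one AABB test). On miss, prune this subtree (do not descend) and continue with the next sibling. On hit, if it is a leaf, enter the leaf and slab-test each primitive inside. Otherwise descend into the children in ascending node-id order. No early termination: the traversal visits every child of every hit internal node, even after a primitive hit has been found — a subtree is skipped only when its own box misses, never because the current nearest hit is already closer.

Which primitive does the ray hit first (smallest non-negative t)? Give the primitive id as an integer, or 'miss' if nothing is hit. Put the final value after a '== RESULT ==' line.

Walk:
N0 x:[-6,37] y:[-21,20] z:[-20,21] -> hit [-6,20], descend [3, 8, 10, 11]
  N3 x:[-6,15] y:[-17,-11] z:[-20,6] -> miss, prune
  N8 x:[10,35] y:[2,19] z:[-1,21] -> hit [10,19], descend [1, 2, 16]
    N1 x:[28,35] y:[9,18] z:[-1,4] -> miss, prune
    N2 x:[10,24] y:[2,7] z:[13,19] -> miss, prune
    N16 x:[15,21] y:[13,19] z:[15,21] -> hit [15,19] leaf, test {P4@t=15}
  N10 x:[11,37] y:[-21,-17] z:[3,18] -> miss, prune
  N11 x:[4,33] y:[-5,20] z:[-18,1] -> miss, prune

Visited [0, 3, 8, 1, 2, 16, 10, 11]. Tests: 8 box, 1 leaf. Nearest: P4.

== RESULT ==
4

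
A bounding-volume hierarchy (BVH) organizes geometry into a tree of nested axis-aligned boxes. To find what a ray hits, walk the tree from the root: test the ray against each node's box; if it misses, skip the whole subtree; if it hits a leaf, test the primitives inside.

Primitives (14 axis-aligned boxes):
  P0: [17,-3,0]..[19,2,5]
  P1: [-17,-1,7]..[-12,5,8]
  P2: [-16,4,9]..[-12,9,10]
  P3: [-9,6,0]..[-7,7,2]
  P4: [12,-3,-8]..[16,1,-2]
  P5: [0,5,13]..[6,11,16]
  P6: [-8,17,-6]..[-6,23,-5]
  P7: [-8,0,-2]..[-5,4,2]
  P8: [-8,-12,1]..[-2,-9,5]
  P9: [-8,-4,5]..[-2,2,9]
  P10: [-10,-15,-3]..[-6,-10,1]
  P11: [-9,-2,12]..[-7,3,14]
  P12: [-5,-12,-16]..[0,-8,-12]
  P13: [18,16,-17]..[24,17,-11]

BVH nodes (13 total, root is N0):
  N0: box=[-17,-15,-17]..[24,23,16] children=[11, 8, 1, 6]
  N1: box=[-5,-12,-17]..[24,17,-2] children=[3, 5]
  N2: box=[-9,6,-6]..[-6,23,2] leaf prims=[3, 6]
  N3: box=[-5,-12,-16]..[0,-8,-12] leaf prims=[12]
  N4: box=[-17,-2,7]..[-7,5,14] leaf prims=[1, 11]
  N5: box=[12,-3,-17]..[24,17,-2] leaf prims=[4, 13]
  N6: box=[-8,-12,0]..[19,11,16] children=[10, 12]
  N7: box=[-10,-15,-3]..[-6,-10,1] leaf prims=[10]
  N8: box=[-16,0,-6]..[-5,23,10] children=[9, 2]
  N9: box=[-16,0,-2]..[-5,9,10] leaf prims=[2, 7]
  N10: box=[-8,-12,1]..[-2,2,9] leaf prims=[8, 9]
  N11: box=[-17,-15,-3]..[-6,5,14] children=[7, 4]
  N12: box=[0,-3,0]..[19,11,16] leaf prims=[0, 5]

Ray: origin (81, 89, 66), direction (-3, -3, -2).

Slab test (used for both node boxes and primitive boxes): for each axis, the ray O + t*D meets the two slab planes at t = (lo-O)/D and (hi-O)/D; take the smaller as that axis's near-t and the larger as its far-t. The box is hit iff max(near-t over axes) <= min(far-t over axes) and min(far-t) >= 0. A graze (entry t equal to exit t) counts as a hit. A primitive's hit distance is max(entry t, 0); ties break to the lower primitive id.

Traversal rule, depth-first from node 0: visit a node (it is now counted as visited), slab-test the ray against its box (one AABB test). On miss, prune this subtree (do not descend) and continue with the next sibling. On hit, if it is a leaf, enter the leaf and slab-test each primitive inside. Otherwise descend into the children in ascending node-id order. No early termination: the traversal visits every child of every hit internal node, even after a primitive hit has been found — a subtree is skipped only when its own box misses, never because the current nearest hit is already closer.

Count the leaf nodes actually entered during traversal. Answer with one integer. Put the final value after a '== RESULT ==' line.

Trace the traversal:
N0 x:[19,98/3] y:[22,104/3] z:[25,83/2] -> hit [25,98/3], descend [1, 6, 8, 11]
  N1 x:[19,86/3] y:[24,101/3] z:[34,83/2] -> miss, prune
  N6 x:[62/3,89/3] y:[26,101/3] z:[25,33] -> hit [26,89/3], descend [10, 12]
    N10 x:[83/3,89/3] y:[29,101/3] z:[57/2,65/2] -> hit [29,89/3] leaf, test {P8(miss), P9@t=29}
    N12 x:[62/3,27] y:[26,92/3] z:[25,33] -> hit [26,27] leaf, test {P0(miss), P5@t=26}
  N8 x:[86/3,97/3] y:[22,89/3] z:[28,36] -> hit [86/3,89/3], descend [2, 9]
    N2 x:[29,30] y:[22,83/3] z:[32,36] -> miss, prune
    N9 x:[86/3,97/3] y:[80/3,89/3] z:[28,34] -> hit [86/3,89/3] leaf, test {P2(miss), P7(miss)}
  N11 x:[29,98/3] y:[28,104/3] z:[26,69/2] -> hit [29,98/3], descend [4, 7]
    N4 x:[88/3,98/3] y:[28,91/3] z:[26,59/2] -> hit [88/3,59/2] leaf, test {P1(miss), P11(miss)}
    N7 x:[29,91/3] y:[33,104/3] z:[65/2,69/2] -> miss, prune

Visited [0, 1, 6, 10, 12, 8, 2, 9, 11, 4, 7]. Tests: 11 box, 4 leaf. Nearest: P5.

== RESULT ==
4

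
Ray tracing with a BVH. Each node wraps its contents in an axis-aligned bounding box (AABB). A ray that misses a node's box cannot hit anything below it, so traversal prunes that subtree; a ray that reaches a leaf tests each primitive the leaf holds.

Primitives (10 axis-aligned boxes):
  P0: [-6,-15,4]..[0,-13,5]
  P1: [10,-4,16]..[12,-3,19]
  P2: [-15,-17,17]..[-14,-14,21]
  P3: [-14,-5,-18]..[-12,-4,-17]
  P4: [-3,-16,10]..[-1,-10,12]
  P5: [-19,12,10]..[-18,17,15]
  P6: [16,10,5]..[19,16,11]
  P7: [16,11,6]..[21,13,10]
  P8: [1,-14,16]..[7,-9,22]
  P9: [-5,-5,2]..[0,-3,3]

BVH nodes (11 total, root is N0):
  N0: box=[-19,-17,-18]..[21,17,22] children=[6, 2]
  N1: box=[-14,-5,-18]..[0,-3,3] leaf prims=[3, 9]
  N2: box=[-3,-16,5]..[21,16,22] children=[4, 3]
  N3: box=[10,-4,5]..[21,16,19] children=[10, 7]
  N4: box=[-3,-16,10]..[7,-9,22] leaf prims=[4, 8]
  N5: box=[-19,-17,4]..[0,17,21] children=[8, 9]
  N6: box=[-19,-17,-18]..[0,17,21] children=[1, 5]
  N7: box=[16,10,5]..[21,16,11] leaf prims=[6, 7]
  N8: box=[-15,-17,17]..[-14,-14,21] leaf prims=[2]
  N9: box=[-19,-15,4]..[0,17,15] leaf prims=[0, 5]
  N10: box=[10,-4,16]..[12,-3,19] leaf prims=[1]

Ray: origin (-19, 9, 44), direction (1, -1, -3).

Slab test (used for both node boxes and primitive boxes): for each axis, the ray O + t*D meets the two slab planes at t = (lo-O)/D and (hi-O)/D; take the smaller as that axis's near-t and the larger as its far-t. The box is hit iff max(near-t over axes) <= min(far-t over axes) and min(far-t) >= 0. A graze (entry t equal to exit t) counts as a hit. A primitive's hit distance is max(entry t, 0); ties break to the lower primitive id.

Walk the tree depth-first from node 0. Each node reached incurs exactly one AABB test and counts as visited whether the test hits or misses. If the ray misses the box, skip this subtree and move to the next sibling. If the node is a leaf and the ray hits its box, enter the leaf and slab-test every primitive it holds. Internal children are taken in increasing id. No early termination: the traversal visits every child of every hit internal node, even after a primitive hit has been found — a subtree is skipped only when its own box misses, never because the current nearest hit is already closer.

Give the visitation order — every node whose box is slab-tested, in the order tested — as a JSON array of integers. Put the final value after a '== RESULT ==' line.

Walk:
N0 x:[0,40] y:[-8,26] z:[22/3,62/3] -> hit [22/3,62/3], descend [2, 6]
  N2 x:[16,40] y:[-7,25] z:[22/3,13] -> miss, prune
  N6 x:[0,19] y:[-8,26] z:[23/3,62/3] -> hit [23/3,19], descend [1, 5]
    N1 x:[5,19] y:[12,14] z:[41/3,62/3] -> hit [41/3,14] leaf, test {P3(miss), P9@t=14}
    N5 x:[0,19] y:[-8,26] z:[23/3,40/3] -> hit [23/3,40/3], descend [8, 9]
      N8 x:[4,5] y:[23,26] z:[23/3,9] -> miss, prune
      N9 x:[0,19] y:[-8,24] z:[29/3,40/3] -> hit [29/3,40/3] leaf, test {P0(miss), P5(miss)}

order=[0, 2, 6, 1, 5, 8, 9]  |boxes|=7  |leaves|=2  hit=P9

== RESULT ==
[0, 2, 6, 1, 5, 8, 9]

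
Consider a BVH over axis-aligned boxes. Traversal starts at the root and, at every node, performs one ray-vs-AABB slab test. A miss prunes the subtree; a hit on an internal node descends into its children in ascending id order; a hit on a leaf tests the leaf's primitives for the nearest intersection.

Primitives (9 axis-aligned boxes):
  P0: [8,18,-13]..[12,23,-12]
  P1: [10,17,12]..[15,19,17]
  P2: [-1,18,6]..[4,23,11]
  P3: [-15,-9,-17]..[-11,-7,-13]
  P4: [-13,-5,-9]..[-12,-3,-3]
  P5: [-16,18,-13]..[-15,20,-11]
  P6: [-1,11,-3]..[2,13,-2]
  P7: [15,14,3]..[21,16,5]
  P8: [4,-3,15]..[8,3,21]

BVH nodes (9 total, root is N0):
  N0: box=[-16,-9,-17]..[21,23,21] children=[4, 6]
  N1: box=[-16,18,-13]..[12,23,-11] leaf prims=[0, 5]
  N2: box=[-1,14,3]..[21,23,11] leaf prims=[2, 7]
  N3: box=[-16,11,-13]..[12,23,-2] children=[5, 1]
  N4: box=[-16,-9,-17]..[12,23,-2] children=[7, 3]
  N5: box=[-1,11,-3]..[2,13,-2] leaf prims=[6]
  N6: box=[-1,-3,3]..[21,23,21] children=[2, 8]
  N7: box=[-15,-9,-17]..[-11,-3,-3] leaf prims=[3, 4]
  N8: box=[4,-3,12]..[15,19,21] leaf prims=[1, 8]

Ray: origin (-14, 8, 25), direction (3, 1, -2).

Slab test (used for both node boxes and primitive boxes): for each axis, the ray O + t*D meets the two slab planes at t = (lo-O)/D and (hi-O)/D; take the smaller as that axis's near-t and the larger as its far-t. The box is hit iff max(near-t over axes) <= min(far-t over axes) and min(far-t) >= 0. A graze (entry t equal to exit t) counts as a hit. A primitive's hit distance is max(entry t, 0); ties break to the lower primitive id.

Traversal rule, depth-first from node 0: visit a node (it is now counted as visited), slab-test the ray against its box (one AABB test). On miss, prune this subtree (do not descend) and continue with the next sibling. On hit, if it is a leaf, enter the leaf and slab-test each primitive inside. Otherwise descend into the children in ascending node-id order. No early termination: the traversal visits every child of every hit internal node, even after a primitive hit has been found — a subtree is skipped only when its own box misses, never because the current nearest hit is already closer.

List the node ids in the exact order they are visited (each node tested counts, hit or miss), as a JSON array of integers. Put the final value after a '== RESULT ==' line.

Walk:
N0 x:[-2/3,35/3] y:[-17,15] z:[2,21] -> hit [2,35/3], descend [4, 6]
  N4 x:[-2/3,26/3] y:[-17,15] z:[27/2,21] -> miss, prune
  N6 x:[13/3,35/3] y:[-11,15] z:[2,11] -> hit [13/3,11], descend [2, 8]
    N2 x:[13/3,35/3] y:[6,15] z:[7,11] -> hit [7,11] leaf, test {P2(miss), P7(miss)}
    N8 x:[6,29/3] y:[-11,11] z:[2,13/2] -> hit [6,13/2] leaf, test {P1(miss), P8(miss)}

Summary -> nodes [0, 4, 6, 2, 8]; box-tests=5; leaf-entries=2; first=miss

== RESULT ==
[0, 4, 6, 2, 8]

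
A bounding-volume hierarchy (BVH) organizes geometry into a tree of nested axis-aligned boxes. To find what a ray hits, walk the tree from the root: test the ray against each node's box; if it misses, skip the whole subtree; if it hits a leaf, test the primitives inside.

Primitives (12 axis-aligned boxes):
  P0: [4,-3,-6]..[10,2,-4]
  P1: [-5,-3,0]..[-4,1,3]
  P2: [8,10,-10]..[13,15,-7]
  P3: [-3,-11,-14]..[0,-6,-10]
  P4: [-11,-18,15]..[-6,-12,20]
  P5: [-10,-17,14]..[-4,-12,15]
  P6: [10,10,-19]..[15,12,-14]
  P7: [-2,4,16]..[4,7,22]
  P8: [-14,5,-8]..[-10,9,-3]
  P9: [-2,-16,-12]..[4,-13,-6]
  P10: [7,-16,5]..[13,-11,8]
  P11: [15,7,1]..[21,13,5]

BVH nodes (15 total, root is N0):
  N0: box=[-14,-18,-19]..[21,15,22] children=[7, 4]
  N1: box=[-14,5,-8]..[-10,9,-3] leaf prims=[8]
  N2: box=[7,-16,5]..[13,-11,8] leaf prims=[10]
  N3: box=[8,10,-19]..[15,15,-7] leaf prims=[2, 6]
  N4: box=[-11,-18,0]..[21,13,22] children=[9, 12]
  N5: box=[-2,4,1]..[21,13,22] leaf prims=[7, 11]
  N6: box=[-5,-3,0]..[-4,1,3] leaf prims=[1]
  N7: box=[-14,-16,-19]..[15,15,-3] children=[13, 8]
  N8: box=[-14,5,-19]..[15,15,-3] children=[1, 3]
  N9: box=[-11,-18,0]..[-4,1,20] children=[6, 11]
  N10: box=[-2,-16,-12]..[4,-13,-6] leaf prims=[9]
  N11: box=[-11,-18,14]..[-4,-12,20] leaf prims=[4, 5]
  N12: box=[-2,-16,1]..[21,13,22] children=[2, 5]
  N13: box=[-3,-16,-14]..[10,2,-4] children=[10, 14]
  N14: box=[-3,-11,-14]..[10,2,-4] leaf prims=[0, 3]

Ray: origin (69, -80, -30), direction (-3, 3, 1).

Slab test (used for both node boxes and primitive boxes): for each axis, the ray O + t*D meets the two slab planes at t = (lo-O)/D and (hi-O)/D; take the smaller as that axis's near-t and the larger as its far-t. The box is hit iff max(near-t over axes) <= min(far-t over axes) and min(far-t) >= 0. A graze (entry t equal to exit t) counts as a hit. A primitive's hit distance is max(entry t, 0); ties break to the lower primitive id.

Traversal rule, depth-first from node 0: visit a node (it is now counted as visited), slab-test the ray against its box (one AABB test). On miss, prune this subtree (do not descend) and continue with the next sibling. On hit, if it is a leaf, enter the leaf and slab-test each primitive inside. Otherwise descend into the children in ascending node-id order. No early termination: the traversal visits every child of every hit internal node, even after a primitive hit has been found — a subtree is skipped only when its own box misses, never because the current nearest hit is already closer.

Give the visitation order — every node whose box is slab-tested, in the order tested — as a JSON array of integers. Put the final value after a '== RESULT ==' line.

Traverse from the root:
N0 x:[16,83/3] y:[62/3,95/3] z:[11,52] -> hit [62/3,83/3], descend [4, 7]
  N4 x:[16,80/3] y:[62/3,31] z:[30,52] -> miss, prune
  N7 x:[18,83/3] y:[64/3,95/3] z:[11,27] -> hit [64/3,27], descend [8, 13]
    N8 x:[18,83/3] y:[85/3,95/3] z:[11,27] -> miss, prune
    N13 x:[59/3,24] y:[64/3,82/3] z:[16,26] -> hit [64/3,24], descend [10, 14]
      N10 x:[65/3,71/3] y:[64/3,67/3] z:[18,24] -> hit [65/3,67/3] leaf, test {P9@t=65/3}
      N14 x:[59/3,24] y:[23,82/3] z:[16,26] -> hit [23,24] leaf, test {P0(miss), P3(miss)}

Visited [0, 4, 7, 8, 13, 10, 14]. Tests: 7 box, 2 leaf. Nearest: P9.

== RESULT ==
[0, 4, 7, 8, 13, 10, 14]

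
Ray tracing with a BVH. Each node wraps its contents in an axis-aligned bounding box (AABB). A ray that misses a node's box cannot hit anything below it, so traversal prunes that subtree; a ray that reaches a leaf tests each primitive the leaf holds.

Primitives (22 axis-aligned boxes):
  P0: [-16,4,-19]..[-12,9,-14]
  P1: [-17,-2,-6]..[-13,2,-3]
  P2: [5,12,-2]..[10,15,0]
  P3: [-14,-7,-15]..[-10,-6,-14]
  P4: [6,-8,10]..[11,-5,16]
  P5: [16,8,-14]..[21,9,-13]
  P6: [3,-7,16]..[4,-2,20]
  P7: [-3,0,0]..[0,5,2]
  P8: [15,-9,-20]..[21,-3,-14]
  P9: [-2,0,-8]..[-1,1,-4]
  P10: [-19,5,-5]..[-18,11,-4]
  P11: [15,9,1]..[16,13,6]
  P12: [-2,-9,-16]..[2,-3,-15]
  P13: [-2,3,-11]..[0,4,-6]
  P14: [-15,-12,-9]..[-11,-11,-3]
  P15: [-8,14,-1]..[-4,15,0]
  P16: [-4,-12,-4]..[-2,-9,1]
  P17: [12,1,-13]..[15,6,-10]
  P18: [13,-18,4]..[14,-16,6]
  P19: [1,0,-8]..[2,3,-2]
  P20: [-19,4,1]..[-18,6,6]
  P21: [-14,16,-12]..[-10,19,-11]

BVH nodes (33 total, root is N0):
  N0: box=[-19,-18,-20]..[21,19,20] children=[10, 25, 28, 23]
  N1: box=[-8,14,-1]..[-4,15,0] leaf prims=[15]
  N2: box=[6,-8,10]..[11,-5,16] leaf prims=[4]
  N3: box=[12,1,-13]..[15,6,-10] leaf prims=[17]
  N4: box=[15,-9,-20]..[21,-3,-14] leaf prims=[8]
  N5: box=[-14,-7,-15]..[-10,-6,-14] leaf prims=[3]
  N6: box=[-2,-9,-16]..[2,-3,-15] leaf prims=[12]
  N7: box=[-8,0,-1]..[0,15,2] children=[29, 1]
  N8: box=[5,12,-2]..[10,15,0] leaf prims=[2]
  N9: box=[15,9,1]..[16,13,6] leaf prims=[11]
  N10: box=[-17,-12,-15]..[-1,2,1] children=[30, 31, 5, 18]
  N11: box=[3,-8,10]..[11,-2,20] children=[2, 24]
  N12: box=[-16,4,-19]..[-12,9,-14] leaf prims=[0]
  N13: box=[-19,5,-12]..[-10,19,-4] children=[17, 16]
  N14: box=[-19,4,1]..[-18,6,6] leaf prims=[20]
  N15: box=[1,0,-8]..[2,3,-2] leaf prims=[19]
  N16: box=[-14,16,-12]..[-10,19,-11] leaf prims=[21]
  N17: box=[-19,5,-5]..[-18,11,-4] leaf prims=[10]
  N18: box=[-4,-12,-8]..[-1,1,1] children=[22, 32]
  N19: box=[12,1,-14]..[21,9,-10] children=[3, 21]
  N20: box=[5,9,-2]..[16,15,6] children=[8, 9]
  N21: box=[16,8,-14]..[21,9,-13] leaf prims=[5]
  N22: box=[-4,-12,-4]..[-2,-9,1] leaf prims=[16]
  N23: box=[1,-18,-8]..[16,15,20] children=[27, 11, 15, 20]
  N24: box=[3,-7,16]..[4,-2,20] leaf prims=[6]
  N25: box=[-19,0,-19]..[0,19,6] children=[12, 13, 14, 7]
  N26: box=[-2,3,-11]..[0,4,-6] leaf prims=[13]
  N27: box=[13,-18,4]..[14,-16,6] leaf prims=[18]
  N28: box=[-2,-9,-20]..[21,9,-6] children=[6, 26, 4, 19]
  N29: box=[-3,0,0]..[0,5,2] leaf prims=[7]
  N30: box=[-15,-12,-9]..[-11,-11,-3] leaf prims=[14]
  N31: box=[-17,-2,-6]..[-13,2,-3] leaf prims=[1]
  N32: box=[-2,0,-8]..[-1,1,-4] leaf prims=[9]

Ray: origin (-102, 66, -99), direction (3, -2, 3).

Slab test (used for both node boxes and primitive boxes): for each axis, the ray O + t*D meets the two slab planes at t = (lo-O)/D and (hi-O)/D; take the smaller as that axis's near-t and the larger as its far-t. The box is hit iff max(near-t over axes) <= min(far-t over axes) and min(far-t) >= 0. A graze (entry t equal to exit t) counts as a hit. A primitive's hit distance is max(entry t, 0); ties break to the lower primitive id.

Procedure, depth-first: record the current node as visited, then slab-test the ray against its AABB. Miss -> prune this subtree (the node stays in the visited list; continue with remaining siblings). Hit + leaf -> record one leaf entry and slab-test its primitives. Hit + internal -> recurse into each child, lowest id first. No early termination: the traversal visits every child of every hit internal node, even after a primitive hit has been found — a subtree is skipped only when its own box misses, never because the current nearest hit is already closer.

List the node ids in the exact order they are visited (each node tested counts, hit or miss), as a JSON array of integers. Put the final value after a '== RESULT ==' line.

Trace the traversal:
N0 x:[83/3,41] y:[47/2,42] z:[79/3,119/3] -> hit [83/3,119/3], descend [10, 23, 25, 28]
  N10 x:[85/3,101/3] y:[32,39] z:[28,100/3] -> hit [32,100/3], descend [5, 18, 30, 31]
    N5 x:[88/3,92/3] y:[36,73/2] z:[28,85/3] -> miss, prune
    N18 x:[98/3,101/3] y:[65/2,39] z:[91/3,100/3] -> hit [98/3,100/3], descend [22, 32]
      N22 x:[98/3,100/3] y:[75/2,39] z:[95/3,100/3] -> miss, prune
      N32 x:[100/3,101/3] y:[65/2,33] z:[91/3,95/3] -> miss, prune
    N30 x:[29,91/3] y:[77/2,39] z:[30,32] -> miss, prune
    N31 x:[85/3,89/3] y:[32,34] z:[31,32] -> miss, prune
  N23 x:[103/3,118/3] y:[51/2,42] z:[91/3,119/3] -> hit [103/3,118/3], descend [11, 15, 20, 27]
    N11 x:[35,113/3] y:[34,37] z:[109/3,119/3] -> hit [109/3,37], descend [2, 24]
      N2 x:[36,113/3] y:[71/2,37] z:[109/3,115/3] -> hit [109/3,37] leaf, test {P4@t=109/3}
      N24 x:[35,106/3] y:[34,73/2] z:[115/3,119/3] -> miss, prune
    N15 x:[103/3,104/3] y:[63/2,33] z:[91/3,97/3] -> miss, prune
    N20 x:[107/3,118/3] y:[51/2,57/2] z:[97/3,35] -> miss, prune
    N27 x:[115/3,116/3] y:[41,42] z:[103/3,35] -> miss, prune
  N25 x:[83/3,34] y:[47/2,33] z:[80/3,35] -> hit [83/3,33], descend [7, 12, 13, 14]
    N7 x:[94/3,34] y:[51/2,33] z:[98/3,101/3] -> hit [98/3,33], descend [1, 29]
      N1 x:[94/3,98/3] y:[51/2,26] z:[98/3,33] -> miss, prune
      N29 x:[33,34] y:[61/2,33] z:[33,101/3] -> hit [33,33] leaf, test {P7@t=33}
    N12 x:[86/3,30] y:[57/2,31] z:[80/3,85/3] -> miss, prune
    N13 x:[83/3,92/3] y:[47/2,61/2] z:[29,95/3] -> hit [29,61/2], descend [16, 17]
      N16 x:[88/3,92/3] y:[47/2,25] z:[29,88/3] -> miss, prune
      N17 x:[83/3,28] y:[55/2,61/2] z:[94/3,95/3] -> miss, prune
    N14 x:[83/3,28] y:[30,31] z:[100/3,35] -> miss, prune
  N28 x:[100/3,41] y:[57/2,75/2] z:[79/3,31] -> miss, prune

25 AABB tests over nodes [0, 10, 5, 18, 22, 32, 30, 31, 23, 11, 2, 24, 15, 20, 27, 25, 7, 1, 29, 12, 13, 16, 17, 14, 28]; 2 leaves entered; closest P7.

== RESULT ==
[0, 10, 5, 18, 22, 32, 30, 31, 23, 11, 2, 24, 15, 20, 27, 25, 7, 1, 29, 12, 13, 16, 17, 14, 28]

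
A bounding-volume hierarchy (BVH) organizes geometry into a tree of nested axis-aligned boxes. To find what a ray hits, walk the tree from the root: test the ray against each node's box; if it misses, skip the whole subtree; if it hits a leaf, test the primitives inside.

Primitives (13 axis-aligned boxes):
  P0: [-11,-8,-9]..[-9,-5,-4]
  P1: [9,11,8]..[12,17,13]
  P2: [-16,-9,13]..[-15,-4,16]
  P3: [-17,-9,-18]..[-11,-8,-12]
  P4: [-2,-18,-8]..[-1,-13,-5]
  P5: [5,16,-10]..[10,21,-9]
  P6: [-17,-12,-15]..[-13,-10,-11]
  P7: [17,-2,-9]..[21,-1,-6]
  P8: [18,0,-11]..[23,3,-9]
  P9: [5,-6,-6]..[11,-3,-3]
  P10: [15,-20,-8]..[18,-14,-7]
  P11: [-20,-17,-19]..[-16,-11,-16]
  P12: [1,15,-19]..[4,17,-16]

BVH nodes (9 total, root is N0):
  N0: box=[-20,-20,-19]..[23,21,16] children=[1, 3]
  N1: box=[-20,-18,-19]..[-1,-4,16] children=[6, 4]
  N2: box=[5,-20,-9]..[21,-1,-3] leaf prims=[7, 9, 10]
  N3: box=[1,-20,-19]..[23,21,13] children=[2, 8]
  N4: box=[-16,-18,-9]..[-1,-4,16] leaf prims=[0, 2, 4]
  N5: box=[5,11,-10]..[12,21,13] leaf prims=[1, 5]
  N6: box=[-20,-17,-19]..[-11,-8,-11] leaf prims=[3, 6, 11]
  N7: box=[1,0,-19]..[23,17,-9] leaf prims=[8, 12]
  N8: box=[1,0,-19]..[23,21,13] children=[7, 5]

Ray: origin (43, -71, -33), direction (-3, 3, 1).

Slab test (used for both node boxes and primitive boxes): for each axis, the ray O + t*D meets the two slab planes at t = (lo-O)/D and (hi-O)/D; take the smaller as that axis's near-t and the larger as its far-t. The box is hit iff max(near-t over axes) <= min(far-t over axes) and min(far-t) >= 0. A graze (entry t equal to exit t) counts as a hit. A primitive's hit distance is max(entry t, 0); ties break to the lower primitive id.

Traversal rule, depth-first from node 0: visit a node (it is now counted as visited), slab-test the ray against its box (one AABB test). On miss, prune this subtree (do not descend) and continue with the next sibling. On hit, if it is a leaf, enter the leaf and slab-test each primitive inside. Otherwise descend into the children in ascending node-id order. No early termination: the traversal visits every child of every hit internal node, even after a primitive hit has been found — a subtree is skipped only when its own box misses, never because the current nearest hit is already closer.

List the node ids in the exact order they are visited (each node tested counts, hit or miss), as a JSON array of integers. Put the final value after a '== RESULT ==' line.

Trace the traversal:
N0 x:[20/3,21] y:[17,92/3] z:[14,49] -> hit [17,21], descend [1, 3]
  N1 x:[44/3,21] y:[53/3,67/3] z:[14,49] -> hit [53/3,21], descend [4, 6]
    N4 x:[44/3,59/3] y:[53/3,67/3] z:[24,49] -> miss, prune
    N6 x:[18,21] y:[18,21] z:[14,22] -> hit [18,21] leaf, test {P3(miss), P6@t=59/3, P11(miss)}
  N3 x:[20/3,14] y:[17,92/3] z:[14,46] -> miss, prune

5 AABB tests over nodes [0, 1, 4, 6, 3]; 1 leaf entered; closest P6.

== RESULT ==
[0, 1, 4, 6, 3]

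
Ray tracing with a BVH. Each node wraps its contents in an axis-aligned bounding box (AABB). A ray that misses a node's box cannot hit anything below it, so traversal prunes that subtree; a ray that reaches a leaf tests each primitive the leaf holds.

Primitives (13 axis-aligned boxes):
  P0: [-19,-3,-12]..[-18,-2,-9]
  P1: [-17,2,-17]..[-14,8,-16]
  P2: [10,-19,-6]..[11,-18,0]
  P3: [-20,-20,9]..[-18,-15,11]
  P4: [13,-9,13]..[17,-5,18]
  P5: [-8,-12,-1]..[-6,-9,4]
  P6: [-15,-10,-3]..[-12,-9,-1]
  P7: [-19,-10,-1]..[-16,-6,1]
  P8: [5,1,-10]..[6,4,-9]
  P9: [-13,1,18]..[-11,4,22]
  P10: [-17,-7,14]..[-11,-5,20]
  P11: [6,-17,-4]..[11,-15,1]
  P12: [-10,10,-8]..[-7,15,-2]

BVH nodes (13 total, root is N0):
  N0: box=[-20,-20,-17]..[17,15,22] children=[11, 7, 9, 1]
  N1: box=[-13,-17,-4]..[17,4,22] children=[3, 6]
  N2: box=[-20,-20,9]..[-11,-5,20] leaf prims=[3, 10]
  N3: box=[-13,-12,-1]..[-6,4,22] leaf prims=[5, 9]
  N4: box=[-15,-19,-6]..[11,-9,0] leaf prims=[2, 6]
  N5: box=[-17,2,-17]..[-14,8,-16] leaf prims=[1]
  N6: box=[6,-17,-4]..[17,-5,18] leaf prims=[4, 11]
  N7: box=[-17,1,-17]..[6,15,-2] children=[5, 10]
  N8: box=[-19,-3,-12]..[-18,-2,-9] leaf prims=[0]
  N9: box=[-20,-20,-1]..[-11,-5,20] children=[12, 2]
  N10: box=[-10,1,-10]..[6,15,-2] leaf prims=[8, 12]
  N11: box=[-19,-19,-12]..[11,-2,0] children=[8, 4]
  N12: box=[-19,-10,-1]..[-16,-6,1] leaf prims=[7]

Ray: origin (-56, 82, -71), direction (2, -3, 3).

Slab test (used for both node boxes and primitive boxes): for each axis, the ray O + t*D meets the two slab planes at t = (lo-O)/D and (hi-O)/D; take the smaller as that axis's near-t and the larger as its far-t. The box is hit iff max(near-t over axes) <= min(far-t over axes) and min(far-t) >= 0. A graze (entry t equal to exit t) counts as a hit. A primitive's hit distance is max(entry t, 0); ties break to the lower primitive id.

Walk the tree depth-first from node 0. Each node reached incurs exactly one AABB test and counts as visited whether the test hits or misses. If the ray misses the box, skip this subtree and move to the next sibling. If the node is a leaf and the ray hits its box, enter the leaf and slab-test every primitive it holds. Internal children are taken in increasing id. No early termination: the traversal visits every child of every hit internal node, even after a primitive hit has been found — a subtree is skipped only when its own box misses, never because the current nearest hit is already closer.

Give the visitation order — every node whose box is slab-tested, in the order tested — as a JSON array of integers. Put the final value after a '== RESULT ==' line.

Walk:
N0 x:[18,73/2] y:[67/3,34] z:[18,31] -> hit [67/3,31], descend [1, 7, 9, 11]
  N1 x:[43/2,73/2] y:[26,33] z:[67/3,31] -> hit [26,31], descend [3, 6]
    N3 x:[43/2,25] y:[26,94/3] z:[70/3,31] -> miss, prune
    N6 x:[31,73/2] y:[29,33] z:[67/3,89/3] -> miss, prune
  N7 x:[39/2,31] y:[67/3,27] z:[18,23] -> hit [67/3,23], descend [5, 10]
    N5 x:[39/2,21] y:[74/3,80/3] z:[18,55/3] -> miss, prune
    N10 x:[23,31] y:[67/3,27] z:[61/3,23] -> hit [23,23] leaf, test {P8(miss), P12@t=23}
  N9 x:[18,45/2] y:[29,34] z:[70/3,91/3] -> miss, prune
  N11 x:[37/2,67/2] y:[28,101/3] z:[59/3,71/3] -> miss, prune

order=[0, 1, 3, 6, 7, 5, 10, 9, 11]  |boxes|=9  |leaves|=1  hit=P12

== RESULT ==
[0, 1, 3, 6, 7, 5, 10, 9, 11]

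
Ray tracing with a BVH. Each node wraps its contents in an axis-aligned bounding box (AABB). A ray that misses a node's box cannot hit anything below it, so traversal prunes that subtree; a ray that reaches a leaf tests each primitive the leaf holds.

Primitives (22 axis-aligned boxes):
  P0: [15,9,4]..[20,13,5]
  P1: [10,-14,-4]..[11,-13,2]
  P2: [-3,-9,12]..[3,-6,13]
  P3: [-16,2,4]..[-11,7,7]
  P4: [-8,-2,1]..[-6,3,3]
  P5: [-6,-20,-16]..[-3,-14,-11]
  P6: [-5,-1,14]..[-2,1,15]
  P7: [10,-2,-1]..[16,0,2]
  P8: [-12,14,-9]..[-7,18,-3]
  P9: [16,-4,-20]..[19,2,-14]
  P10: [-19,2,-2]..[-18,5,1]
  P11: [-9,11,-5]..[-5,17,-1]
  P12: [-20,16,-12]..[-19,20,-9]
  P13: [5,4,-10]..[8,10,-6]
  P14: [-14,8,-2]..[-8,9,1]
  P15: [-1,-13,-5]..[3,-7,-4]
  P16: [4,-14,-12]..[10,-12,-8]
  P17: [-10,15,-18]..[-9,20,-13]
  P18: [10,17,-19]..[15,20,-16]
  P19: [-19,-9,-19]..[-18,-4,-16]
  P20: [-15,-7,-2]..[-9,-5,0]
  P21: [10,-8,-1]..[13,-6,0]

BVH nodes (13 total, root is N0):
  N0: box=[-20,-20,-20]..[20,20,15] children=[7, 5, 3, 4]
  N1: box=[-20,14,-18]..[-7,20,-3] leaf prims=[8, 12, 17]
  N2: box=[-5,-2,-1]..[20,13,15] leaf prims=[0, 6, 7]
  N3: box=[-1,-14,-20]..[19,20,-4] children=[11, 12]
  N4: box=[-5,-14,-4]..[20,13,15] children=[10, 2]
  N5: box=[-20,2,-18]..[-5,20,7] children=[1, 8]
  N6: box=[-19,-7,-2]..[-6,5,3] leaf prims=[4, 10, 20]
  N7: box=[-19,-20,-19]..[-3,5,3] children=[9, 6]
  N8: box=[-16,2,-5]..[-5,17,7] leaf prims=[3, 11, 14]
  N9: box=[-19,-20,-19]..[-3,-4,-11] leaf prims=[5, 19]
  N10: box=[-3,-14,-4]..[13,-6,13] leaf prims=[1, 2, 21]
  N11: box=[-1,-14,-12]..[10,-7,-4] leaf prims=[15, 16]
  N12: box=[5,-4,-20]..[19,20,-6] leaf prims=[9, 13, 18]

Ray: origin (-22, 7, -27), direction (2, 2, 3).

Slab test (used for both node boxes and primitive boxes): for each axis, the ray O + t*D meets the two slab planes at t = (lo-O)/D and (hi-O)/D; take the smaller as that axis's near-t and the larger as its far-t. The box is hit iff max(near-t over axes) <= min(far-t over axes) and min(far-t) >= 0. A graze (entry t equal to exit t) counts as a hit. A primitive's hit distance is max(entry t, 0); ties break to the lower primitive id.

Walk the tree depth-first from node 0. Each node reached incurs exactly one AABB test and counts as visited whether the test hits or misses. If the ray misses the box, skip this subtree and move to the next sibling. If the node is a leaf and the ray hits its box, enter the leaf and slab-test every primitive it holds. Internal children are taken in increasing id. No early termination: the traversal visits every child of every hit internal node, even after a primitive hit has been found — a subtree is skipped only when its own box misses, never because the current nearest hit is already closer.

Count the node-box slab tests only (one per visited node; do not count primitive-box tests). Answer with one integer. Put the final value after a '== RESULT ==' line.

Trace the traversal:
N0 x:[1,21] y:[-27/2,13/2] z:[7/3,14] -> hit [7/3,13/2], descend [3, 4, 5, 7]
  N3 x:[21/2,41/2] y:[-21/2,13/2] z:[7/3,23/3] -> miss, prune
  N4 x:[17/2,21] y:[-21/2,3] z:[23/3,14] -> miss, prune
  N5 x:[1,17/2] y:[-5/2,13/2] z:[3,34/3] -> hit [3,13/2], descend [1, 8]
    N1 x:[1,15/2] y:[7/2,13/2] z:[3,8] -> hit [7/2,13/2] leaf, test {P8(miss), P12(miss), P17(miss)}
    N8 x:[3,17/2] y:[-5/2,5] z:[22/3,34/3] -> miss, prune
  N7 x:[3/2,19/2] y:[-27/2,-1] z:[8/3,10] -> miss, prune

Visited [0, 3, 4, 5, 1, 8, 7]. Tests: 7 box, 1 leaf. Nearest: miss.

== RESULT ==
7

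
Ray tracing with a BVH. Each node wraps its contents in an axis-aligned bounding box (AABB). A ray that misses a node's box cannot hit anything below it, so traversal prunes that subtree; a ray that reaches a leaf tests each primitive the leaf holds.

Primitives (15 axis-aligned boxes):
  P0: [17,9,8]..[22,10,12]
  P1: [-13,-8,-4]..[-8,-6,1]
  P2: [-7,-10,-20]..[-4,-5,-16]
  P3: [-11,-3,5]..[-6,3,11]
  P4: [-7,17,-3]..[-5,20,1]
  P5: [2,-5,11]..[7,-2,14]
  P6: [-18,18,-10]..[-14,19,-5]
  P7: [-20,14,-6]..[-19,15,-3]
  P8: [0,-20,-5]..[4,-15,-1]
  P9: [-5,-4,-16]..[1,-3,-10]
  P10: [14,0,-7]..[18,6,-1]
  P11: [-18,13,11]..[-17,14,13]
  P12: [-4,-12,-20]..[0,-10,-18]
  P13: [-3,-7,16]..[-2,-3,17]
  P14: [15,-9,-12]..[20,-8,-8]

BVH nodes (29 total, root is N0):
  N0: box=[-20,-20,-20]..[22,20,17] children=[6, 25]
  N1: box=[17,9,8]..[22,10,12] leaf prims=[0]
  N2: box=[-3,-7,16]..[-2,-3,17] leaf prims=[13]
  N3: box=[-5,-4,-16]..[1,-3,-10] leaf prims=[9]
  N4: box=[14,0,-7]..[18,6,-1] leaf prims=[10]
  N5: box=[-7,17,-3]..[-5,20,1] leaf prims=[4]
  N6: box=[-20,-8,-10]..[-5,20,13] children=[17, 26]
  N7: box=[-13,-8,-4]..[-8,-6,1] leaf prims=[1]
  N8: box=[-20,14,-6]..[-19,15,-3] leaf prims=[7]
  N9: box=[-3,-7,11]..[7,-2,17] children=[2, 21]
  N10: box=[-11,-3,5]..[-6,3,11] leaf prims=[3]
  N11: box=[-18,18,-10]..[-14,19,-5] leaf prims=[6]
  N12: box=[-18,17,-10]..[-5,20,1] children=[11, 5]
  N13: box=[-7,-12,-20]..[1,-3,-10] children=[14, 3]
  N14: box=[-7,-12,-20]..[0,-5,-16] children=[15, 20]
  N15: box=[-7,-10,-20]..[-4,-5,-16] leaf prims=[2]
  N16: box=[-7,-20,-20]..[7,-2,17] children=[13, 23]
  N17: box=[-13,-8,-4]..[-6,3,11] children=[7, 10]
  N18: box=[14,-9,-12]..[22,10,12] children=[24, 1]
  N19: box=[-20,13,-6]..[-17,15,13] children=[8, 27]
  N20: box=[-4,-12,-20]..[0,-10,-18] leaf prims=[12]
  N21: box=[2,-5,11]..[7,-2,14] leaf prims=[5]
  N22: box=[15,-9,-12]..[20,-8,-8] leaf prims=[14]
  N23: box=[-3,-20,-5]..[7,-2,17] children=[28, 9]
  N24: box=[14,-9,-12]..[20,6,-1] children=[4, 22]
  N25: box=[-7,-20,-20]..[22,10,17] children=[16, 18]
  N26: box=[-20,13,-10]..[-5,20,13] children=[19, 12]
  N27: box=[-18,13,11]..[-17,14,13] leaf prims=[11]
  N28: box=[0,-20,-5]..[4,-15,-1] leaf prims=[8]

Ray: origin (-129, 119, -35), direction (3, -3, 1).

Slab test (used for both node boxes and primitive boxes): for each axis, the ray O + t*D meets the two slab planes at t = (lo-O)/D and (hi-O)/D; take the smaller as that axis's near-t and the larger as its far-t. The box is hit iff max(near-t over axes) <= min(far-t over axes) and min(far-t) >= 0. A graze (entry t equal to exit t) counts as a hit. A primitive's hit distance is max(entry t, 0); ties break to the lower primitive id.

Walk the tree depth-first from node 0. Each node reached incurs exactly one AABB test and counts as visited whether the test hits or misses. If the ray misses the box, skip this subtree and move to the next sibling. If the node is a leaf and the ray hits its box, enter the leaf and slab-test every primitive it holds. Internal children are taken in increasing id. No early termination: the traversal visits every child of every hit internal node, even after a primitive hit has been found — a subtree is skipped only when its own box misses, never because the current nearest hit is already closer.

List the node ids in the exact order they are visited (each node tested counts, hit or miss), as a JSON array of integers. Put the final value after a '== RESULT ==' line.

Trace the traversal:
N0 x:[109/3,151/3] y:[33,139/3] z:[15,52] -> hit [109/3,139/3], descend [6, 25]
  N6 x:[109/3,124/3] y:[33,127/3] z:[25,48] -> hit [109/3,124/3], descend [17, 26]
    N17 x:[116/3,41] y:[116/3,127/3] z:[31,46] -> hit [116/3,41], descend [7, 10]
      N7 x:[116/3,121/3] y:[125/3,127/3] z:[31,36] -> miss, prune
      N10 x:[118/3,41] y:[116/3,122/3] z:[40,46] -> hit [40,122/3] leaf, test {P3@t=40}
    N26 x:[109/3,124/3] y:[33,106/3] z:[25,48] -> miss, prune
  N25 x:[122/3,151/3] y:[109/3,139/3] z:[15,52] -> hit [122/3,139/3], descend [16, 18]
    N16 x:[122/3,136/3] y:[121/3,139/3] z:[15,52] -> hit [122/3,136/3], descend [13, 23]
      N13 x:[122/3,130/3] y:[122/3,131/3] z:[15,25] -> miss, prune
      N23 x:[42,136/3] y:[121/3,139/3] z:[30,52] -> hit [42,136/3], descend [9, 28]
        N9 x:[42,136/3] y:[121/3,42] z:[46,52] -> miss, prune
        N28 x:[43,133/3] y:[134/3,139/3] z:[30,34] -> miss, prune
    N18 x:[143/3,151/3] y:[109/3,128/3] z:[23,47] -> miss, prune

Visited [0, 6, 17, 7, 10, 26, 25, 16, 13, 23, 9, 28, 18]. Tests: 13 box, 1 leaf. Nearest: P3.

== RESULT ==
[0, 6, 17, 7, 10, 26, 25, 16, 13, 23, 9, 28, 18]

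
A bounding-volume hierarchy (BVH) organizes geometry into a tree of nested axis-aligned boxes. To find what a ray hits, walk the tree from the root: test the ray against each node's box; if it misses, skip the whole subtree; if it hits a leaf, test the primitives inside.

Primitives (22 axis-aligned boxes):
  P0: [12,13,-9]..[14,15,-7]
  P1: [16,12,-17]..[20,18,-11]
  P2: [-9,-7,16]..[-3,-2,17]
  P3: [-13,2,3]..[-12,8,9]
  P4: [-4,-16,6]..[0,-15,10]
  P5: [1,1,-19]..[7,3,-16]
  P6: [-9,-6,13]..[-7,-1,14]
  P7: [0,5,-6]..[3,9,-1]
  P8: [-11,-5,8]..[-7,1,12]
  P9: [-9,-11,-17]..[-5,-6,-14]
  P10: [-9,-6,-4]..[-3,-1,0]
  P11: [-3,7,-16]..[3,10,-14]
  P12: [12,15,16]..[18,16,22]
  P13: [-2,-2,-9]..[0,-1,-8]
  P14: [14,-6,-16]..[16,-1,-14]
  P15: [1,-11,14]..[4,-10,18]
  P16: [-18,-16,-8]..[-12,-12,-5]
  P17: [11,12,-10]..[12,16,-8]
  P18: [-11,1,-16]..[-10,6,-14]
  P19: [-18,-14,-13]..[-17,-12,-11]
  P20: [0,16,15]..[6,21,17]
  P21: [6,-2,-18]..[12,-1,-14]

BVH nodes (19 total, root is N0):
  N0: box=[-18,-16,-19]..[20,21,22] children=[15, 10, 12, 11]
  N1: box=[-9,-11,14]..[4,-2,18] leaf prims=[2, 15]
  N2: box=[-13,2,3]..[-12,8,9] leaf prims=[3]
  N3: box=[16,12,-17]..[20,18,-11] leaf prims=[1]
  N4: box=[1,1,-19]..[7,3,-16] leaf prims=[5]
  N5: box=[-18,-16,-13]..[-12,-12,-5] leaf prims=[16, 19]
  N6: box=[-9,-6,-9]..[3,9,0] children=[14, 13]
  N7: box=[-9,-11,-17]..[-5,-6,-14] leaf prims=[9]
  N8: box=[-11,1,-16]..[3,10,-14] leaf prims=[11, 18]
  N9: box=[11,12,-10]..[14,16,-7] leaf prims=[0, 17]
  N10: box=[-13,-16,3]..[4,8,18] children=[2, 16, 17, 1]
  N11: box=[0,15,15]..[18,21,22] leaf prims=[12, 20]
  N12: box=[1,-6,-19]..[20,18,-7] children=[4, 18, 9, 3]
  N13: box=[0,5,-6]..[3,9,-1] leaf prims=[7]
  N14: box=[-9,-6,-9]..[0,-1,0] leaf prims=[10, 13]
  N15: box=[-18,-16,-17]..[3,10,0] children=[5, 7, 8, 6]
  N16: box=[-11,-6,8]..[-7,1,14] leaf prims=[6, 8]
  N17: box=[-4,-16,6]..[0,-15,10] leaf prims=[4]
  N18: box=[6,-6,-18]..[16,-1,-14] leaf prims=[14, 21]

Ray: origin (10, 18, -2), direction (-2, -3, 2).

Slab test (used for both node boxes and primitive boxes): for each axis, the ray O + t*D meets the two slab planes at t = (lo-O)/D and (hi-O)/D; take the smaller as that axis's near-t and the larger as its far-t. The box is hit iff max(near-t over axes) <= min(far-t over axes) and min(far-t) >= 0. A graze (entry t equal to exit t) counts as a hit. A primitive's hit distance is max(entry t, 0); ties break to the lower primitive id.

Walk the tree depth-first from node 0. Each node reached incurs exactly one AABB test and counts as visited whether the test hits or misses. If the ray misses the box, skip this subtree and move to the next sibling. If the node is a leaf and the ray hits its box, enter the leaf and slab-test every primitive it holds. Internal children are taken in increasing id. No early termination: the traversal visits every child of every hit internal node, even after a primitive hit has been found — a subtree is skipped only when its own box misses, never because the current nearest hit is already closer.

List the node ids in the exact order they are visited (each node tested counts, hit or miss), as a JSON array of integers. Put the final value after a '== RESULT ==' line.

Traverse from the root:
N0 x:[-5,14] y:[-1,34/3] z:[-17/2,12] -> hit [-1,34/3], descend [10, 11, 12, 15]
  N10 x:[3,23/2] y:[10/3,34/3] z:[5/2,10] -> hit [10/3,10], descend [1, 2, 16, 17]
    N1 x:[3,19/2] y:[20/3,29/3] z:[8,10] -> hit [8,19/2] leaf, test {P2(miss), P15(miss)}
    N2 x:[11,23/2] y:[10/3,16/3] z:[5/2,11/2] -> miss, prune
    N16 x:[17/2,21/2] y:[17/3,8] z:[5,8] -> miss, prune
    N17 x:[5,7] y:[11,34/3] z:[4,6] -> miss, prune
  N11 x:[-4,5] y:[-1,1] z:[17/2,12] -> miss, prune
  N12 x:[-5,9/2] y:[0,8] z:[-17/2,-5/2] -> miss, prune
  N15 x:[7/2,14] y:[8/3,34/3] z:[-15/2,1] -> miss, prune

order=[0, 10, 1, 2, 16, 17, 11, 12, 15]  |boxes|=9  |leaves|=1  hit=miss

== RESULT ==
[0, 10, 1, 2, 16, 17, 11, 12, 15]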